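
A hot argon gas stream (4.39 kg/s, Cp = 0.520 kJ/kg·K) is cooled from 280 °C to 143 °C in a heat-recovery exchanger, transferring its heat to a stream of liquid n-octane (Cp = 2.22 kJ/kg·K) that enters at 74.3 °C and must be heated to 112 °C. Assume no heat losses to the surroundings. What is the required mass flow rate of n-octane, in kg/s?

ṁ_c = 3.74 kg/s

Heat released by hot stream: Q = 4.39 × 0.520 × (280 − 143) = 312.74 kJ/s
Energy balance on cold side (adiabatic exchanger): Q = ṁ_c·Cp_c·(T_c,out − T_c,in)
ṁ_c = 312.74 / [2.22 × (112 − 74.3)] = 3.7368 kg/s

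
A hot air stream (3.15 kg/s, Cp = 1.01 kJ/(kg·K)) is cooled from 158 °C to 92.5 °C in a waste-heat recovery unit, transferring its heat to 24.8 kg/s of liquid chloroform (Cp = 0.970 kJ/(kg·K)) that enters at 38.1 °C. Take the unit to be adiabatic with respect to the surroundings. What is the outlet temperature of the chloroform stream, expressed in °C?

T_c,out = 46.8 °C

Heat released by hot stream: Q = 3.15 × 1.01 × (158 − 92.5) = 208.39 kJ/s
Energy balance on cold side (adiabatic exchanger): Q = ṁ_c·Cp_c·(T_c,out − T_c,in)
T_c,out = 38.1 + 208.39/(24.8 × 0.970) = 46.763 °C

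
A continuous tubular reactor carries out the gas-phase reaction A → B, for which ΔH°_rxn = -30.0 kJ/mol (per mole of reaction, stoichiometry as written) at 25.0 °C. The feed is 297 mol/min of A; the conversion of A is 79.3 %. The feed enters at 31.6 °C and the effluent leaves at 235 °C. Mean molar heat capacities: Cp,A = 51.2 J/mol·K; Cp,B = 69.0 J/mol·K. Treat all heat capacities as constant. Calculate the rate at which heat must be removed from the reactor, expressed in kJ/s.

Extent of reaction ξ = 0.793 × 297 = 235.52 mol/min
Reaction term: ξ·ΔH°_rxn = 235.52 × -30.0 = -7065.6 kJ/min
Sensible, feed 31.6→25 °C: -100.36 kJ/min
Outlet flows (mol/min): A 61.479, B 235.52
Sensible, products 25→235 °C: 4073.7 kJ/min
Q = ΔH = -3092.3 kJ/min = -51.538 kW
Heat removed = 51.538 kJ/s

Q_out = 51.5 kJ/s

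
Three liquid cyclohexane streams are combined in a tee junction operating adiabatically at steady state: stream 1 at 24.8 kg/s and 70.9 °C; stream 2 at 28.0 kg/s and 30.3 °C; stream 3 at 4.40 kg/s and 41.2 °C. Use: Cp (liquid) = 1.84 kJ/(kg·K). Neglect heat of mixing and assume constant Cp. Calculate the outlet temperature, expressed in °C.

T_out = 48.7 °C

Energy balance with Q = 0: Σ ṁᵢCp,ᵢ(T_out − Tᵢ) = 0
T_out = Σ ṁᵢCp,ᵢTᵢ / Σ ṁᵢCp,ᵢ
      = 5129.9 / 105.25 = 48.741 °C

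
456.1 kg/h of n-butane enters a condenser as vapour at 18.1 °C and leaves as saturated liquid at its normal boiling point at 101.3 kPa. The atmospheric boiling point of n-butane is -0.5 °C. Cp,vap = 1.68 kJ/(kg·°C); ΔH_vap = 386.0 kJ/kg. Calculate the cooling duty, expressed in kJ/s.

vapour 18.1→-0.5 °C: -31.248 kJ/kg
condensation at -0.5 °C: -386 kJ/kg
Δh = -31.248 + -386 = -417.25 kJ/kg
Q = ṁ·Δh = 456.1 kg/h × -417.25 kJ/kg = -190310 kJ/h
|Q| = 52.863 kW

Q_c = 52.9 kJ/s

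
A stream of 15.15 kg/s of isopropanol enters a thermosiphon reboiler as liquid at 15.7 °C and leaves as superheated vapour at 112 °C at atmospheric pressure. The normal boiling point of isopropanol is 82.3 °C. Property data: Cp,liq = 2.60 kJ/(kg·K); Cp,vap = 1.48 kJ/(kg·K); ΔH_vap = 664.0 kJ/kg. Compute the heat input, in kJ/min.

Q = 801000 kJ/min

liquid 15.7→82.3 °C: 173.16 kJ/kg
vaporisation at 82.3 °C: 664 kJ/kg
vapour 82.3→112 °C: 43.956 kJ/kg
Δh = 173.16 + 664 + 43.956 = 881.12 kJ/kg
Q = ṁ·Δh = 15.15 kg/s × 881.12 kJ/kg = 13349 kJ/s
|Q| = 13349 kW = 800930 kJ/min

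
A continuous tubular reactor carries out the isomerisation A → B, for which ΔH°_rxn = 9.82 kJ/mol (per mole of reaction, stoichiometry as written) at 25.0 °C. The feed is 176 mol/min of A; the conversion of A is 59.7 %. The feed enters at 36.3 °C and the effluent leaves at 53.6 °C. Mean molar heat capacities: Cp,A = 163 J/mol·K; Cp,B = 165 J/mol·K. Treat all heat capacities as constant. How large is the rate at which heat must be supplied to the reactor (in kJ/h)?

Extent of reaction ξ = 0.597 × 176 = 105.07 mol/min
Reaction term: ξ·ΔH°_rxn = 105.07 × 9.82 = 1031.8 kJ/min
Sensible, feed 36.3→25 °C: -324.17 kJ/min
Outlet flows (mol/min): A 70.928, B 105.07
Sensible, products 25→53.6 °C: 826.49 kJ/min
Q = ΔH = 1534.1 kJ/min = 25.569 kW
Heat supplied = 92047 kJ/h

Q_in = 92000 kJ/h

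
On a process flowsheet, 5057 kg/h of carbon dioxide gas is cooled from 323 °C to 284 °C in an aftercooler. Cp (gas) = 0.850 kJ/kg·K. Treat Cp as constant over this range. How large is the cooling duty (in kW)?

Q = ṁ·Cp·ΔT = 5057 × 0.850 × (284 − 323) = -167640 kJ/h
Converting: 167640 / 3600 s = 46.567 kW

Q_c = 46.6 kW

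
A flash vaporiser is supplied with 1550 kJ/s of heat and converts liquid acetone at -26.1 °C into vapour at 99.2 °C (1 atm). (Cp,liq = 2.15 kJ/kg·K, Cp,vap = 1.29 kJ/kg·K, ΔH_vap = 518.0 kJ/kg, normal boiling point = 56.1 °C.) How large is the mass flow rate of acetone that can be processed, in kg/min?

Δh = 2.15×(56.1−-26.1) + 518.0 + 1.29×(99.2−56.1) = 750.33 kJ/kg
Q = 1550 kJ/s = 1550 kJ/s = 93000 kJ/min
ṁ = Q/Δh = 93000 / 750.33 = 123.95 kg/min

ṁ = 124 kg/min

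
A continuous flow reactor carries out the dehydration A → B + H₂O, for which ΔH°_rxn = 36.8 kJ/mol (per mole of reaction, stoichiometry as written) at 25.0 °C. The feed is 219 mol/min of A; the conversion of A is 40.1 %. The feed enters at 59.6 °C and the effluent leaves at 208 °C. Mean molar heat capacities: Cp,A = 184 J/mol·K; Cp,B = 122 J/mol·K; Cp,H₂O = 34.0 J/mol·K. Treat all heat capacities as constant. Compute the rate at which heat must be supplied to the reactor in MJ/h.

Extent of reaction ξ = 0.401 × 219 = 87.819 mol/min
Reaction term: ξ·ΔH°_rxn = 87.819 × 36.8 = 3231.7 kJ/min
Sensible, feed 59.6→25 °C: -1394.2 kJ/min
Outlet flows (mol/min): A 131.18, B 87.819, H₂O 87.819
Sensible, products 25→208 °C: 6924.2 kJ/min
Q = ΔH = 8761.7 kJ/min = 146.03 kW
Heat supplied = 525.7 MJ/h

Q_in = 526 MJ/h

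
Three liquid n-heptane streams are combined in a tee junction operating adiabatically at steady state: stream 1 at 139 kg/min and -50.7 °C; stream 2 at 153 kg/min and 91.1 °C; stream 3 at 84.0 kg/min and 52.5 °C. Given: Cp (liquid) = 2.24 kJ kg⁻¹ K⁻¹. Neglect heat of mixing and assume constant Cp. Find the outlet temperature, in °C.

Adiabatic, steady state ⇒ Σ ṁᵢCp,ᵢ(T_out − Tᵢ) = 0
Σ ṁᵢCp,ᵢTᵢ = 139×2.24×-50.7 + 153×2.24×91.1 + 84.0×2.24×52.5 = 25314
Σ ṁᵢCp,ᵢ = 139×2.24 + 153×2.24 + 84.0×2.24 = 842.24
T_out = 25314 / 842.24 = 30.056 °C

T_out = 30.1 °C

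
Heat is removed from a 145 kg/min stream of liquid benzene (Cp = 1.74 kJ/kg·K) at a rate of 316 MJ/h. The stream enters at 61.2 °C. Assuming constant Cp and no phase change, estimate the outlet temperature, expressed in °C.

Q = 316 MJ/h = 5266.7 kJ/min
ΔT = Q/(ṁ·Cp) = 5266.7/(145×1.74) = 20.875 K
T_out = 61.2 − 20.875 = 40.325 °C

T_out = 40.3 °C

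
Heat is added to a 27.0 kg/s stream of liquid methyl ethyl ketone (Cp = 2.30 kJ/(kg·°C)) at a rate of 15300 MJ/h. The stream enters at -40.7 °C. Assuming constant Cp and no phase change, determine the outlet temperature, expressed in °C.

Q = 15300 MJ/h = 4250 kJ/s
ΔT = Q/(ṁ·Cp) = 4250/(27.0×2.30) = 68.438 K
T_out = -40.7 + 68.438 = 27.738 °C

T_out = 27.7 °C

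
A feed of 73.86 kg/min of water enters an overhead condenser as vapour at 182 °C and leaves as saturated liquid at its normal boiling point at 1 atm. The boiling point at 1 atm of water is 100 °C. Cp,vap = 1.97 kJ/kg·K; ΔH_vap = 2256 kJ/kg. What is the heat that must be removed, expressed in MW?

vapour 182→100 °C: -161.54 kJ/kg
condensation at 100 °C: -2256 kJ/kg
Δh = -161.54 + -2256 = -2417.5 kJ/kg
Q = ṁ·Δh = 73.86 kg/min × -2417.5 kJ/kg = -178560 kJ/min
|Q| = 2976 kW = 2.976 MW

Q_c = 2.98 MW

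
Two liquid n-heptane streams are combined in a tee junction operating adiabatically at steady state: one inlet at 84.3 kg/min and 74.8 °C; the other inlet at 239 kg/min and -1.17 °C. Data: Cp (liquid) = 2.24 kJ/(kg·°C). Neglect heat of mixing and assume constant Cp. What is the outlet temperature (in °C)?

Energy balance with Q = 0: Σ ṁᵢCp,ᵢ(T_out − Tᵢ) = 0
Σ ṁᵢCp,ᵢTᵢ = 84.3×2.24×74.8 + 239×2.24×-1.17 = 13498
Σ ṁᵢCp,ᵢ = 84.3×2.24 + 239×2.24 = 724.19
T_out = 13498 / 724.19 = 18.639 °C

T_out = 18.6 °C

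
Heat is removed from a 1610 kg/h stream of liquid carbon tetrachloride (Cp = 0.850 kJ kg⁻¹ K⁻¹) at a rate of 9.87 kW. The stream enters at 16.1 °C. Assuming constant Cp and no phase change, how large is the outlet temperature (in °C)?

Q = 9.87 kW = 35532 kJ/h
ΔT = Q/(ṁ·Cp) = 35532/(1610×0.850) = 25.964 K
T_out = 16.1 − 25.964 = -9.8642 °C

T_out = -9.86 °C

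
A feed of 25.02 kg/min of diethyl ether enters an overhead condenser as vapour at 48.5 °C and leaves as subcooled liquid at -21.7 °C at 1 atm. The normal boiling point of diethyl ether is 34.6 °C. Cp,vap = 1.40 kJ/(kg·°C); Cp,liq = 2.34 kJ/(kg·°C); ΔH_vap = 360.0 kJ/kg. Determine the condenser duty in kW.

Q_c = 213 kW

vapour 48.5→34.6 °C: -19.46 kJ/kg
condensation at 34.6 °C: -360 kJ/kg
liquid 34.6→-21.7 °C: -131.74 kJ/kg
Δh = -19.46 + -360 + -131.74 = -511.2 kJ/kg
Q = ṁ·Δh = 25.02 kg/min × -511.2 kJ/kg = -12790 kJ/min
|Q| = 213.17 kW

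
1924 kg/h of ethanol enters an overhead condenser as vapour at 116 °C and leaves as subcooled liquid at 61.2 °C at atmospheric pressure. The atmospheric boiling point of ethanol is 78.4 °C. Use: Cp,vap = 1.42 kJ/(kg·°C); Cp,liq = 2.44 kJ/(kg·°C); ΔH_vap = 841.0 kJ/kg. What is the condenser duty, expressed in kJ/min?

Q_c = 30000 kJ/min

vapour 116→78.4 °C: -53.392 kJ/kg
condensation at 78.4 °C: -841 kJ/kg
liquid 78.4→61.2 °C: -41.968 kJ/kg
Δh = -53.392 + -841 + -41.968 = -936.36 kJ/kg
Q = ṁ·Δh = 1924 kg/h × -936.36 kJ/kg = -1.8016e+06 kJ/h
|Q| = 500.43 kW = 30026 kJ/min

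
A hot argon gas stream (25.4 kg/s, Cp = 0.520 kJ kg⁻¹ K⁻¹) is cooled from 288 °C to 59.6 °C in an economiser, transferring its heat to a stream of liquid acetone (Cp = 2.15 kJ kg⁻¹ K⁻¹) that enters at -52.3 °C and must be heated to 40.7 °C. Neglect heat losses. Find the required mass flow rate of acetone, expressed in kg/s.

Heat released by hot stream: Q = 25.4 × 0.520 × (288 − 59.6) = 3016.7 kJ/s
Energy balance on cold side (adiabatic exchanger): Q = ṁ_c·Cp_c·(T_c,out − T_c,in)
ṁ_c = 3016.7 / [2.15 × (40.7 − -52.3)] = 15.087 kg/s

ṁ_c = 15.1 kg/s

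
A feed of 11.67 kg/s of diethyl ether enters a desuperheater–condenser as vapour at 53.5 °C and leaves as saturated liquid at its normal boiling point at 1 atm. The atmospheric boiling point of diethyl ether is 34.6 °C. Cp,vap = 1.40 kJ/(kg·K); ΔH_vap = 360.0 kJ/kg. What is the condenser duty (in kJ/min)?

Q_c = 271000 kJ/min

vapour 53.5→34.6 °C: -26.46 kJ/kg
condensation at 34.6 °C: -360 kJ/kg
Δh = -26.46 + -360 = -386.46 kJ/kg
Q = ṁ·Δh = 11.67 kg/s × -386.46 kJ/kg = -4510 kJ/s
|Q| = 4510 kW = 270600 kJ/min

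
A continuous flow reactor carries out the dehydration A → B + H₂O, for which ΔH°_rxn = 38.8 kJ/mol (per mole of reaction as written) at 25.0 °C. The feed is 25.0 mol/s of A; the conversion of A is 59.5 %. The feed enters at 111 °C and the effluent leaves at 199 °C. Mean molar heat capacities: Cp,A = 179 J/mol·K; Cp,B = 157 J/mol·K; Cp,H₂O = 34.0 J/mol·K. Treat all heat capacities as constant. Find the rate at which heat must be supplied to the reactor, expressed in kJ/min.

Q_in = 60100 kJ/min

Extent of reaction ξ = 0.595 × 25.0 = 14.875 mol/s
Reaction term: ξ·ΔH°_rxn = 14.875 × 38.8 = 577.15 kJ/s
Sensible, feed 111→25 °C: -384.85 kJ/s
Outlet flows (mol/s): A 10.125, B 14.875, H₂O 14.875
Sensible, products 25→199 °C: 809.71 kJ/s
Q = ΔH = 1002 kJ/s = 1002 kW
Heat supplied = 60121 kJ/min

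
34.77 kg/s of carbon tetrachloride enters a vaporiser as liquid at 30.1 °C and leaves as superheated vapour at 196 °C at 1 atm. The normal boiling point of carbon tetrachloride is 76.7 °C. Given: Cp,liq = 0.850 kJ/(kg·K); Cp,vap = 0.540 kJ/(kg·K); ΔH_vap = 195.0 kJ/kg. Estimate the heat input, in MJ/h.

liquid 30.1→76.7 °C: 39.61 kJ/kg
vaporisation at 76.7 °C: 195 kJ/kg
vapour 76.7→196 °C: 64.422 kJ/kg
Δh = 39.61 + 195 + 64.422 = 299.03 kJ/kg
Q = ṁ·Δh = 34.77 kg/s × 299.03 kJ/kg = 10397 kJ/s
|Q| = 10397 kW = 37430 MJ/h

Q = 37400 MJ/h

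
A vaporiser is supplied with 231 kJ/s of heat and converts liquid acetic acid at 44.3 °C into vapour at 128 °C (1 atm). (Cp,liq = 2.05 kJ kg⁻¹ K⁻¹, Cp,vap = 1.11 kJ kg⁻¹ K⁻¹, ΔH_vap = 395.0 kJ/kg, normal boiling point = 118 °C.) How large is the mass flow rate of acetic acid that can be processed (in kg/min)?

Δh = 2.05×(118−44.3) + 395.0 + 1.11×(128−118) = 557.19 kJ/kg
Q = 231 kJ/s = 231 kJ/s = 13860 kJ/min
ṁ = Q/Δh = 13860 / 557.19 = 24.875 kg/min

ṁ = 24.9 kg/min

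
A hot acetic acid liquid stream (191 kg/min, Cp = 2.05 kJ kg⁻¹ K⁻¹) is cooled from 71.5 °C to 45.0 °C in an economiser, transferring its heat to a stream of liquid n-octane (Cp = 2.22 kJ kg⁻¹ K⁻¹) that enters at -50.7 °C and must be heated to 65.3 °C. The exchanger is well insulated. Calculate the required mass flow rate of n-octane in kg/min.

Heat released by hot stream: Q = 191 × 2.05 × (71.5 − 45.0) = 10376 kJ/min
Energy balance on cold side (adiabatic exchanger): Q = ṁ_c·Cp_c·(T_c,out − T_c,in)
ṁ_c = 10376 / [2.22 × (65.3 − -50.7)] = 40.292 kg/min

ṁ_c = 40.3 kg/min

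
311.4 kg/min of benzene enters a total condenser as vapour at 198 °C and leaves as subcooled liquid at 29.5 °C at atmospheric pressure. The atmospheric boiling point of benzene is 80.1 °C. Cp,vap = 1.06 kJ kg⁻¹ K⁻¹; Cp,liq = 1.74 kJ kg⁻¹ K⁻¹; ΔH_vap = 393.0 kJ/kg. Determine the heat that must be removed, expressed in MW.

vapour 198→80.1 °C: -124.97 kJ/kg
condensation at 80.1 °C: -393 kJ/kg
liquid 80.1→29.5 °C: -88.044 kJ/kg
Δh = -124.97 + -393 + -88.044 = -606.02 kJ/kg
Q = ṁ·Δh = 311.4 kg/min × -606.02 kJ/kg = -188710 kJ/min
|Q| = 3145.2 kW = 3.1452 MW

Q_c = 3.15 MW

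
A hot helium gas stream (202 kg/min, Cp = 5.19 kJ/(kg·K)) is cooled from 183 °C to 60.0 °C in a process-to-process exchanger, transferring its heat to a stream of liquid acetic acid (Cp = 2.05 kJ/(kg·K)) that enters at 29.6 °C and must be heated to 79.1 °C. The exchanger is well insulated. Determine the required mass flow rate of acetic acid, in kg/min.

Heat released by hot stream: Q = 202 × 5.19 × (183 − 60.0) = 128950 kJ/min
Energy balance on cold side (adiabatic exchanger): Q = ṁ_c·Cp_c·(T_c,out − T_c,in)
ṁ_c = 128950 / [2.05 × (79.1 − 29.6)] = 1270.8 kg/min

ṁ_c = 1270 kg/min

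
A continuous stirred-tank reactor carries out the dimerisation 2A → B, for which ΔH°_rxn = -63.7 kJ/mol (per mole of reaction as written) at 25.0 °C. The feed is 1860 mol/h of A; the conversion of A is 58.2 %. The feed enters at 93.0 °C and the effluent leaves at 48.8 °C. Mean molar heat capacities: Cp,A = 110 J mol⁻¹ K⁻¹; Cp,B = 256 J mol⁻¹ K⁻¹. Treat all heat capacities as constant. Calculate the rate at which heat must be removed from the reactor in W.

Q_out = 12000 W

Extent of reaction ξ = 0.582 × 1860 / 2 = 541.26 mol/h
Reaction term: ξ·ΔH°_rxn = 541.26 × -63.7 = -34478 kJ/h
Sensible, feed 93.0→25 °C: -13913 kJ/h
Outlet flows (mol/h): A 777.48, B 541.26
Sensible, products 25→48.8 °C: 5333.2 kJ/h
Q = ΔH = -43058 kJ/h = -11.961 kW
Heat removed = 11961 W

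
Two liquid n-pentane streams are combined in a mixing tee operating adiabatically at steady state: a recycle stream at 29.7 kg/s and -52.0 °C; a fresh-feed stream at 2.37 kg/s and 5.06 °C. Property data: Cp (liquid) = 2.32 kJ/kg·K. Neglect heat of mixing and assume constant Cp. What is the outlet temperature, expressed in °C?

No heat crosses the boundary, so H_out = H_in.
T_out = Σ ṁᵢCp,ᵢTᵢ / Σ ṁᵢCp,ᵢ
      = -3555.2 / 74.402 = -47.783 °C

T_out = -47.8 °C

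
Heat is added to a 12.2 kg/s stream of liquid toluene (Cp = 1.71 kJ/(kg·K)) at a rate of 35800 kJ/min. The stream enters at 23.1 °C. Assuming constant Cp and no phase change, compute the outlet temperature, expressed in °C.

T_out = 51.7 °C

Q = 35800 kJ/min = 596.67 kJ/s
ΔT = Q/(ṁ·Cp) = 596.67/(12.2×1.71) = 28.601 K
T_out = 23.1 + 28.601 = 51.701 °C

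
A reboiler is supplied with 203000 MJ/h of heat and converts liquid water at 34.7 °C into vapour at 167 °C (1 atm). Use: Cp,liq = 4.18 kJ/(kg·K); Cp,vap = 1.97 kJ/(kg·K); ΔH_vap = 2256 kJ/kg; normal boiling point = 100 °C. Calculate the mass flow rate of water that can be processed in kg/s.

Δh = 4.18×(100−34.7) + 2256 + 1.97×(167−100) = 2660.9 kJ/kg
Q = 203000 MJ/h = 56389 kJ/s = 56389 kJ/s
ṁ = Q/Δh = 56389 / 2660.9 = 21.191 kg/s

ṁ = 21.2 kg/s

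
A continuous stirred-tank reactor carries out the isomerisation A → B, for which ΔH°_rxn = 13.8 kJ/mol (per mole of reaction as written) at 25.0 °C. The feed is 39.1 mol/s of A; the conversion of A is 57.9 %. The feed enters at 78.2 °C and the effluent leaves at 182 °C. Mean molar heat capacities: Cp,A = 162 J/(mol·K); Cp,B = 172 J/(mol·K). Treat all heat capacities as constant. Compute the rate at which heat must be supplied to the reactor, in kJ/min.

Q_in = 60300 kJ/min

Extent of reaction ξ = 0.579 × 39.1 = 22.639 mol/s
Reaction term: ξ·ΔH°_rxn = 22.639 × 13.8 = 312.42 kJ/s
Sensible, feed 78.2→25 °C: -336.98 kJ/s
Outlet flows (mol/s): A 16.461, B 22.639
Sensible, products 25→182 °C: 1030 kJ/s
Q = ΔH = 1005.4 kJ/s = 1005.4 kW
Heat supplied = 60327 kJ/min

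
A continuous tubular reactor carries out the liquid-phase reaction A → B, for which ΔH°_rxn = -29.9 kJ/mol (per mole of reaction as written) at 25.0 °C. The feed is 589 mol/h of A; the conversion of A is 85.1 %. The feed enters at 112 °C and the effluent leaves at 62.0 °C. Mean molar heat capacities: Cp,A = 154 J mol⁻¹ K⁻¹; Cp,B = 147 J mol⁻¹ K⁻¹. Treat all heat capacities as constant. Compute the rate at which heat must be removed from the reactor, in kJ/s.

Q_out = 5.46 kJ/s

Extent of reaction ξ = 0.851 × 589 = 501.24 mol/h
Reaction term: ξ·ΔH°_rxn = 501.24 × -29.9 = -14987 kJ/h
Sensible, feed 112→25 °C: -7891.4 kJ/h
Outlet flows (mol/h): A 87.761, B 501.24
Sensible, products 25→62.0 °C: 3226.3 kJ/h
Q = ΔH = -19652 kJ/h = -5.4589 kW
Heat removed = 5.4589 kJ/s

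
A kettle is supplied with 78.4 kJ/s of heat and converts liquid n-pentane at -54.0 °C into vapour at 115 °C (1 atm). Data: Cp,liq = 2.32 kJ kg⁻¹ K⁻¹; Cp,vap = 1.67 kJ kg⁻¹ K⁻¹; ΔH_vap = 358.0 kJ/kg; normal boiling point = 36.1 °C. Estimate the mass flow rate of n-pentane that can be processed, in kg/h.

Δh = 2.32×(36.1−-54.0) + 358.0 + 1.67×(115−36.1) = 698.79 kJ/kg
Q = 78.4 kJ/s = 78.4 kJ/s = 282240 kJ/h
ṁ = Q/Δh = 282240 / 698.79 = 403.9 kg/h

ṁ = 404 kg/h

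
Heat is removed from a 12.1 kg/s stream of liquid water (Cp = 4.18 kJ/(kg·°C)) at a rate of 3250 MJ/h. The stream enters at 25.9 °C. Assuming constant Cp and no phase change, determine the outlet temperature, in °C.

Q = 3250 MJ/h = 902.78 kJ/s
ΔT = Q/(ṁ·Cp) = 902.78/(12.1×4.18) = 17.849 K
T_out = 25.9 − 17.849 = 8.0508 °C

T_out = 8.05 °C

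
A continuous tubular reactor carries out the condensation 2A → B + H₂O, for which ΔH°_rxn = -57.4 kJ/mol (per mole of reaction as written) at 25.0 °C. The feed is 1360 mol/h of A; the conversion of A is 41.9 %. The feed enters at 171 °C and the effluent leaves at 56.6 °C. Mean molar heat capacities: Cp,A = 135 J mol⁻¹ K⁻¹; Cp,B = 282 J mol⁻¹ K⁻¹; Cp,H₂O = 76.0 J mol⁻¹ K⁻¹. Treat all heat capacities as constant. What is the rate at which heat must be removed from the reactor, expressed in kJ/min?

Extent of reaction ξ = 0.419 × 1360 / 2 = 284.92 mol/h
Reaction term: ξ·ΔH°_rxn = 284.92 × -57.4 = -16354 kJ/h
Sensible, feed 171→25 °C: -26806 kJ/h
Outlet flows (mol/h): A 790.16, B 284.92, H₂O 284.92
Sensible, products 25→56.6 °C: 6594.1 kJ/h
Q = ΔH = -36566 kJ/h = -10.157 kW
Heat removed = 609.43 kJ/min

Q_out = 609 kJ/min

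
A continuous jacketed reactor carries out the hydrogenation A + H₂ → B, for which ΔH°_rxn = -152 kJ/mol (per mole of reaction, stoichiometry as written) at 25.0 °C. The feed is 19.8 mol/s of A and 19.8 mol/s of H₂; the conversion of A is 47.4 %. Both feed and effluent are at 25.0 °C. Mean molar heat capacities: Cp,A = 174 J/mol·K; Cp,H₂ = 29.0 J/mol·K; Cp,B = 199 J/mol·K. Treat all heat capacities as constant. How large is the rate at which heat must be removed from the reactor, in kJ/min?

Q_out = 85600 kJ/min

Extent of reaction ξ = 0.474 × 19.8 = 9.3852 mol/s
Reaction term: ξ·ΔH°_rxn = 9.3852 × -152 = -1426.6 kJ/s
Q = ΔH = -1426.6 kJ/s = -1426.6 kW
Heat removed = 85593 kJ/min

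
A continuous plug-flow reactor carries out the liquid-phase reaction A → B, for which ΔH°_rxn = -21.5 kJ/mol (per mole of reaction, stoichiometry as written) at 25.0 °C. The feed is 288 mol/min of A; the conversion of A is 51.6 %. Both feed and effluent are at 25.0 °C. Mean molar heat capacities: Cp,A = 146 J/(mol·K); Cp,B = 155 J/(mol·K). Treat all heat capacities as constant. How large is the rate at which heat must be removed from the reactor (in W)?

Q_out = 53300 W

Extent of reaction ξ = 0.516 × 288 = 148.61 mol/min
Reaction term: ξ·ΔH°_rxn = 148.61 × -21.5 = -3195.1 kJ/min
Q = ΔH = -3195.1 kJ/min = -53.251 kW
Heat removed = 53251 W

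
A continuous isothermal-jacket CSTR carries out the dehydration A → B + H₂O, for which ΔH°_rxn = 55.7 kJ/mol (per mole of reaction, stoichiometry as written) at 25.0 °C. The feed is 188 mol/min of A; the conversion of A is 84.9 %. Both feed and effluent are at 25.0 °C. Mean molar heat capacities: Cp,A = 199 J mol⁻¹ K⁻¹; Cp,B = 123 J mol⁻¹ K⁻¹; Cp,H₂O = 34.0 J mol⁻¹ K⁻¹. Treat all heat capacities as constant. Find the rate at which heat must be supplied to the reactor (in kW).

Q_in = 148 kW

Extent of reaction ξ = 0.849 × 188 = 159.61 mol/min
Reaction term: ξ·ΔH°_rxn = 159.61 × 55.7 = 8890.4 kJ/min
Q = ΔH = 8890.4 kJ/min = 148.17 kW
Heat supplied = 148.17 kW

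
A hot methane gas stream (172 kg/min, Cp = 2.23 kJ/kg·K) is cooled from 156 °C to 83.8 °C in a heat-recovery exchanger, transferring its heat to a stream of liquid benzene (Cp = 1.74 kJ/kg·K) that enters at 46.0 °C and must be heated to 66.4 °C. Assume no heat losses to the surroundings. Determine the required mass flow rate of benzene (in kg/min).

Heat released by hot stream: Q = 172 × 2.23 × (156 − 83.8) = 27693 kJ/min
Energy balance on cold side (adiabatic exchanger): Q = ṁ_c·Cp_c·(T_c,out − T_c,in)
ṁ_c = 27693 / [1.74 × (66.4 − 46.0)] = 780.17 kg/min

ṁ_c = 780 kg/min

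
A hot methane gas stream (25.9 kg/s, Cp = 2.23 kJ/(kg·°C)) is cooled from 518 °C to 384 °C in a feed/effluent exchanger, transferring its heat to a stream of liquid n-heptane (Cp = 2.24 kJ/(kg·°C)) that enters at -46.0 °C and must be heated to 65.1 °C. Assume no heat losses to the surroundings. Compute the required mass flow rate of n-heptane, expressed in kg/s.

Heat released by hot stream: Q = 25.9 × 2.23 × (518 − 384) = 7739.4 kJ/s
Energy balance on cold side (adiabatic exchanger): Q = ṁ_c·Cp_c·(T_c,out − T_c,in)
ṁ_c = 7739.4 / [2.24 × (65.1 − -46.0)] = 31.099 kg/s

ṁ_c = 31.1 kg/s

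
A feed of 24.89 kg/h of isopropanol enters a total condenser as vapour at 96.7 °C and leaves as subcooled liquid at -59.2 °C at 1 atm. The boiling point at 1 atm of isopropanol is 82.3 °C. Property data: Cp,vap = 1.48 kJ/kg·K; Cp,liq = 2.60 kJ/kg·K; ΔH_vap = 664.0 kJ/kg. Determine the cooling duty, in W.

Q_c = 7280 W

vapour 96.7→82.3 °C: -21.312 kJ/kg
condensation at 82.3 °C: -664 kJ/kg
liquid 82.3→-59.2 °C: -367.9 kJ/kg
Δh = -21.312 + -664 + -367.9 = -1053.2 kJ/kg
Q = ṁ·Δh = 24.89 kg/h × -1053.2 kJ/kg = -26214 kJ/h
|Q| = 7.2818 kW = 7281.8 W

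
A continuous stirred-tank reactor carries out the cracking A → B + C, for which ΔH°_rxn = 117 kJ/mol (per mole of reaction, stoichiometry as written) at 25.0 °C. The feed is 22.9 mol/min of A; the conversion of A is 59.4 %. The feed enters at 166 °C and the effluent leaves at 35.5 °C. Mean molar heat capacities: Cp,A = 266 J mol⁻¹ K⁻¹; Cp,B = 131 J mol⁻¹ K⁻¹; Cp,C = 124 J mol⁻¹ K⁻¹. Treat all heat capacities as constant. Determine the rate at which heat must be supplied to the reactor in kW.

Extent of reaction ξ = 0.594 × 22.9 = 13.603 mol/min
Reaction term: ξ·ΔH°_rxn = 13.603 × 117 = 1591.5 kJ/min
Sensible, feed 166→25 °C: -858.89 kJ/min
Outlet flows (mol/min): A 9.2974, B 13.603, C 13.603
Sensible, products 25→35.5 °C: 62.389 kJ/min
Q = ΔH = 795.01 kJ/min = 13.25 kW
Heat supplied = 13.25 kW

Q_in = 13.3 kW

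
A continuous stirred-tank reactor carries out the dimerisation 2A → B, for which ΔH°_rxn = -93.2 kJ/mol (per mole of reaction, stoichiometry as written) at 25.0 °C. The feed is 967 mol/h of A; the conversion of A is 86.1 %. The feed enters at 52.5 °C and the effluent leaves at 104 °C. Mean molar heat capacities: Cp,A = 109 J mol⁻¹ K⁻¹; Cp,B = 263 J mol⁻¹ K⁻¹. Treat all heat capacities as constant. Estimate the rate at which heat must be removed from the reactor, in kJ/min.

Q_out = 532 kJ/min

Extent of reaction ξ = 0.861 × 967 / 2 = 416.29 mol/h
Reaction term: ξ·ΔH°_rxn = 416.29 × -93.2 = -38799 kJ/h
Sensible, feed 52.5→25 °C: -2898.6 kJ/h
Outlet flows (mol/h): A 134.41, B 416.29
Sensible, products 25→104 °C: 9806.8 kJ/h
Q = ΔH = -31890 kJ/h = -8.8584 kW
Heat removed = 531.51 kJ/min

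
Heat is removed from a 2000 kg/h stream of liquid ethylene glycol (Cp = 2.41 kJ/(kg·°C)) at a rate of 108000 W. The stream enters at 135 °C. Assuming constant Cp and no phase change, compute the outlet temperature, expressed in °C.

Q = 108000 W = 388800 kJ/h
ΔT = Q/(ṁ·Cp) = 388800/(2000×2.41) = 80.664 K
T_out = 135 − 80.664 = 54.336 °C

T_out = 54.3 °C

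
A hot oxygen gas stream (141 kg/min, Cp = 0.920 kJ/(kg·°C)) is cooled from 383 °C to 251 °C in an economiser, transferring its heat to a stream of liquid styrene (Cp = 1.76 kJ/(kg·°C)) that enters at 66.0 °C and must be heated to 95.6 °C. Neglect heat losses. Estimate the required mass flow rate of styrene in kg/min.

Heat released by hot stream: Q = 141 × 0.920 × (383 − 251) = 17123 kJ/min
Energy balance on cold side (adiabatic exchanger): Q = ṁ_c·Cp_c·(T_c,out − T_c,in)
ṁ_c = 17123 / [1.76 × (95.6 − 66.0)] = 328.68 kg/min

ṁ_c = 329 kg/min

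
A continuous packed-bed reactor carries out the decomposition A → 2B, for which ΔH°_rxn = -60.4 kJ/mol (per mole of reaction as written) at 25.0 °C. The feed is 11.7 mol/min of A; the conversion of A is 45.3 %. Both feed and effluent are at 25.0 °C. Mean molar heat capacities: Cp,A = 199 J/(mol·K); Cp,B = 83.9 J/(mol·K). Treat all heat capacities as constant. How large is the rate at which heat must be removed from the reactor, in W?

Extent of reaction ξ = 0.453 × 11.7 = 5.3001 mol/min
Reaction term: ξ·ΔH°_rxn = 5.3001 × -60.4 = -320.13 kJ/min
Q = ΔH = -320.13 kJ/min = -5.3354 kW
Heat removed = 5335.4 W

Q_out = 5340 W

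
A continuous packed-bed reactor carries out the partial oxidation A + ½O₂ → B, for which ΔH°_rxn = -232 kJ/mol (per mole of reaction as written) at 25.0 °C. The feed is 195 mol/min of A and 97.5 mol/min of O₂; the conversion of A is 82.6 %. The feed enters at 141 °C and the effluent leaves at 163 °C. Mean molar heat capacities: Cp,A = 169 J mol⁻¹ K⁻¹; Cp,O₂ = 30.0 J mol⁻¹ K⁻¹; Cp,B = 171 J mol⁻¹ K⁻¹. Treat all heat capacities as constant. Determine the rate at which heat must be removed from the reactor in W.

Extent of reaction ξ = 0.826 × 195 = 161.07 mol/min
Reaction term: ξ·ΔH°_rxn = 161.07 × -232 = -37368 kJ/min
Sensible, feed 141→25 °C: -4162.1 kJ/min
Outlet flows (mol/min): A 33.93, O₂ 16.965, B 161.07
Sensible, products 25→163 °C: 4662.5 kJ/min
Q = ΔH = -36868 kJ/min = -614.46 kW
Heat removed = 614460 W

Q_out = 614000 W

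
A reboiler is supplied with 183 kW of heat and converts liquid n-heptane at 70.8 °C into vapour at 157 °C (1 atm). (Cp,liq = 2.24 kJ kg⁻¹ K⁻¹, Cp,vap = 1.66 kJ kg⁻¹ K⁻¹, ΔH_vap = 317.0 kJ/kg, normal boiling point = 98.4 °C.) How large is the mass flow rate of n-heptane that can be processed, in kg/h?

ṁ = 1380 kg/h

Δh = 2.24×(98.4−70.8) + 317.0 + 1.66×(157−98.4) = 476.1 kJ/kg
Q = 183 kW = 183 kJ/s = 658800 kJ/h
ṁ = Q/Δh = 658800 / 476.1 = 1383.7 kg/h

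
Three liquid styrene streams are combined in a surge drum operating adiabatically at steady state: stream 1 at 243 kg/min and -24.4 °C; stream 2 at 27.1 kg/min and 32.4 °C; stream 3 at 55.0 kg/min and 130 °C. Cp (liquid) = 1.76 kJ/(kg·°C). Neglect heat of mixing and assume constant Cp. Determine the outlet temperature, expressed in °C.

T_out = 6.46 °C

No heat crosses the boundary, so H_out = H_in.
Σ ṁᵢCp,ᵢTᵢ = 243×1.76×-24.4 + 27.1×1.76×32.4 + 55.0×1.76×130 = 3694
Σ ṁᵢCp,ᵢ = 243×1.76 + 27.1×1.76 + 55.0×1.76 = 572.18
T_out = 3694 / 572.18 = 6.456 °C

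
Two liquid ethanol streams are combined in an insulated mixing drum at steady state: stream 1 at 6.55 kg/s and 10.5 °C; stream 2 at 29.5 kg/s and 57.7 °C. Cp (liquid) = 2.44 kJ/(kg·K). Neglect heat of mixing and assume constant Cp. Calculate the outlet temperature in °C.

Adiabatic, steady state ⇒ Σ ṁᵢCp,ᵢ(T_out − Tᵢ) = 0
Σ ṁᵢCp,ᵢTᵢ = 6.55×2.44×10.5 + 29.5×2.44×57.7 = 4321.1
Σ ṁᵢCp,ᵢ = 6.55×2.44 + 29.5×2.44 = 87.962
T_out = 4321.1 / 87.962 = 49.124 °C

T_out = 49.1 °C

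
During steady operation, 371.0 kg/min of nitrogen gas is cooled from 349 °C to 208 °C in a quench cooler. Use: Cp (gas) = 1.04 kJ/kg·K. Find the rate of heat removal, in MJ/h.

Q = ṁ·Cp·ΔT = 371.0 × 1.04 × (208 − 349) = -54403 kJ/min
Converting: 54403 / 60 s = 906.72 kW
Cooling duty = 3264.2 MJ/h

Q_c = 3260 MJ/h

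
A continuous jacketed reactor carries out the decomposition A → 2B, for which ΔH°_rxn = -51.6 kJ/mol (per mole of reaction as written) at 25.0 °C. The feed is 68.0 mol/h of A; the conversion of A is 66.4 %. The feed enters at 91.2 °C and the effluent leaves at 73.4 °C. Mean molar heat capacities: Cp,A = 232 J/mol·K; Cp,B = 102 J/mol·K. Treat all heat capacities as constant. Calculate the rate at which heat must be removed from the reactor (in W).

Extent of reaction ξ = 0.664 × 68.0 = 45.152 mol/h
Reaction term: ξ·ΔH°_rxn = 45.152 × -51.6 = -2329.8 kJ/h
Sensible, feed 91.2→25 °C: -1044.4 kJ/h
Outlet flows (mol/h): A 22.848, B 90.304
Sensible, products 25→73.4 °C: 702.37 kJ/h
Q = ΔH = -2671.8 kJ/h = -0.74218 kW
Heat removed = 742.18 W

Q_out = 742 W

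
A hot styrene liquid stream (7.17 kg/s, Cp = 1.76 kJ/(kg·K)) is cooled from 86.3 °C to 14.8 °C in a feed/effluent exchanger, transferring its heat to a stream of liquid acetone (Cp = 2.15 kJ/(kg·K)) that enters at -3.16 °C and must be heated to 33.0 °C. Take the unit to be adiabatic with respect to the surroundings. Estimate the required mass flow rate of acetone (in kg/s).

Heat released by hot stream: Q = 7.17 × 1.76 × (86.3 − 14.8) = 902.27 kJ/s
Energy balance on cold side (adiabatic exchanger): Q = ṁ_c·Cp_c·(T_c,out − T_c,in)
ṁ_c = 902.27 / [2.15 × (33.0 − -3.16)] = 11.606 kg/s

ṁ_c = 11.6 kg/s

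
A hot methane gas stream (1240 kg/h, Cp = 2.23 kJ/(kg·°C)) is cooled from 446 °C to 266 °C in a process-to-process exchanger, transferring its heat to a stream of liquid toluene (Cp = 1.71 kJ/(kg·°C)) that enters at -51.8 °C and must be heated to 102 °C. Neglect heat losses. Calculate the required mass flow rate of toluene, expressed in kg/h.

Heat released by hot stream: Q = 1240 × 2.23 × (446 − 266) = 497740 kJ/h
Energy balance on cold side (adiabatic exchanger): Q = ṁ_c·Cp_c·(T_c,out − T_c,in)
ṁ_c = 497740 / [1.71 × (102 − -51.8)] = 1892.5 kg/h

ṁ_c = 1890 kg/h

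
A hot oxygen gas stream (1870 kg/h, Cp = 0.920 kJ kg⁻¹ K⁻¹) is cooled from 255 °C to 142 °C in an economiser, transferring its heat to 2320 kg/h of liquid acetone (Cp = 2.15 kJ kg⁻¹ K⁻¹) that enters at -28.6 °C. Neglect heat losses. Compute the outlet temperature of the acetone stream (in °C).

T_c,out = 10.4 °C

Heat released by hot stream: Q = 1870 × 0.920 × (255 − 142) = 194410 kJ/h
Energy balance on cold side (adiabatic exchanger): Q = ṁ_c·Cp_c·(T_c,out − T_c,in)
T_c,out = -28.6 + 194410/(2320 × 2.15) = 10.375 °C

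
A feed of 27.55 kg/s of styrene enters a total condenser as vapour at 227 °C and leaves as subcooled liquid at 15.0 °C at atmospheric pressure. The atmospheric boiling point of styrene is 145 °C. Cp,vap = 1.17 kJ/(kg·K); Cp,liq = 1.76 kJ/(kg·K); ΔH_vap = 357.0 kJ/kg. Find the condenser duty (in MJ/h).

vapour 227→145 °C: -95.94 kJ/kg
condensation at 145 °C: -357 kJ/kg
liquid 145→15.0 °C: -228.8 kJ/kg
Δh = -95.94 + -357 + -228.8 = -681.74 kJ/kg
Q = ṁ·Δh = 27.55 kg/s × -681.74 kJ/kg = -18782 kJ/s
|Q| = 18782 kW = 67615 MJ/h

Q_c = 67600 MJ/h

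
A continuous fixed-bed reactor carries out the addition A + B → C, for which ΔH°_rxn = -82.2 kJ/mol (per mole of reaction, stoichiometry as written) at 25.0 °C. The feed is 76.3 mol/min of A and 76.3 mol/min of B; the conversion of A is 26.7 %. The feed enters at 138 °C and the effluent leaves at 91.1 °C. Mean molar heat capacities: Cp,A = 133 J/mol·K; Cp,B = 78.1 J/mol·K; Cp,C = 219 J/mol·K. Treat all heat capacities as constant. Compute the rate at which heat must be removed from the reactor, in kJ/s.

Q_out = 40.3 kJ/s

Extent of reaction ξ = 0.267 × 76.3 = 20.372 mol/min
Reaction term: ξ·ΔH°_rxn = 20.372 × -82.2 = -1674.6 kJ/min
Sensible, feed 138→25 °C: -1820.1 kJ/min
Outlet flows (mol/min): A 55.928, B 55.928, C 20.372
Sensible, products 25→91.1 °C: 1075.3 kJ/min
Q = ΔH = -2419.4 kJ/min = -40.323 kW
Heat removed = 40.323 kJ/s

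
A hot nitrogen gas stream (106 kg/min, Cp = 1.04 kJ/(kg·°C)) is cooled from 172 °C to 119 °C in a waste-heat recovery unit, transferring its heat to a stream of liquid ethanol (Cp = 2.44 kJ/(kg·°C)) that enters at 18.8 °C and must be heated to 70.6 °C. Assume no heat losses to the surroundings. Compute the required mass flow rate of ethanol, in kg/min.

Heat released by hot stream: Q = 106 × 1.04 × (172 − 119) = 5842.7 kJ/min
Energy balance on cold side (adiabatic exchanger): Q = ṁ_c·Cp_c·(T_c,out − T_c,in)
ṁ_c = 5842.7 / [2.44 × (70.6 − 18.8)] = 46.227 kg/min

ṁ_c = 46.2 kg/min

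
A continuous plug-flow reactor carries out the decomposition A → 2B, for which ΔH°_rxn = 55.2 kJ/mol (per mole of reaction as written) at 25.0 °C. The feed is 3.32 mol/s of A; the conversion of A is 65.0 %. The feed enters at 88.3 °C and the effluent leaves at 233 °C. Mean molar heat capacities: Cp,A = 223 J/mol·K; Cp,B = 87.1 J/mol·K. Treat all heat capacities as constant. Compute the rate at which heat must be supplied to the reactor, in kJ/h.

Q_in = 736000 kJ/h

Extent of reaction ξ = 0.650 × 3.32 = 2.158 mol/s
Reaction term: ξ·ΔH°_rxn = 2.158 × 55.2 = 119.12 kJ/s
Sensible, feed 88.3→25 °C: -46.865 kJ/s
Outlet flows (mol/s): A 1.162, B 4.316
Sensible, products 25→233 °C: 132.09 kJ/s
Q = ΔH = 204.35 kJ/s = 204.35 kW
Heat supplied = 735650 kJ/h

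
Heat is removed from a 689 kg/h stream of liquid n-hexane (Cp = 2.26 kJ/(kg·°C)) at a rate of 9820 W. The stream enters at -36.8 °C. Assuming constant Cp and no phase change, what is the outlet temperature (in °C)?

Q = 9820 W = 35352 kJ/h
ΔT = Q/(ṁ·Cp) = 35352/(689×2.26) = 22.703 K
T_out = -36.8 − 22.703 = -59.503 °C

T_out = -59.5 °C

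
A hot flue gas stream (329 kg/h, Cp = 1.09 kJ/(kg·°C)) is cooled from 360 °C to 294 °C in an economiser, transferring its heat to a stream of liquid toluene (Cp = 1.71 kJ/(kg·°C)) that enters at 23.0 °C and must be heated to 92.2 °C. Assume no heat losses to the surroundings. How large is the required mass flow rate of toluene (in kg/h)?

ṁ_c = 200 kg/h

Heat released by hot stream: Q = 329 × 1.09 × (360 − 294) = 23668 kJ/h
Energy balance on cold side (adiabatic exchanger): Q = ṁ_c·Cp_c·(T_c,out − T_c,in)
ṁ_c = 23668 / [1.71 × (92.2 − 23.0)] = 200.02 kg/h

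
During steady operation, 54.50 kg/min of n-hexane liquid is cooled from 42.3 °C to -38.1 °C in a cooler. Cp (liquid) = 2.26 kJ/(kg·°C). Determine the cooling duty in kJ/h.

Q_c = 594000 kJ/h

Q = ṁ·Cp·ΔT = 54.50 × 2.26 × (-38.1 − 42.3) = -9902.9 kJ/min
Converting: 9902.9 / 60 s = 165.05 kW
Cooling duty = 594170 kJ/h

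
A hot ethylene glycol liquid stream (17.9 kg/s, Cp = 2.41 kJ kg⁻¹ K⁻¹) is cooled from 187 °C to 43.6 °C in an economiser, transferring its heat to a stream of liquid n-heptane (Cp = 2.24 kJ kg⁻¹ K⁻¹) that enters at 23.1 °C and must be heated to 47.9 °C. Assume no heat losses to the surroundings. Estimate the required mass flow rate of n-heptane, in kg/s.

Heat released by hot stream: Q = 17.9 × 2.41 × (187 − 43.6) = 6186.1 kJ/s
Energy balance on cold side (adiabatic exchanger): Q = ṁ_c·Cp_c·(T_c,out − T_c,in)
ṁ_c = 6186.1 / [2.24 × (47.9 − 23.1)] = 111.36 kg/s

ṁ_c = 111 kg/s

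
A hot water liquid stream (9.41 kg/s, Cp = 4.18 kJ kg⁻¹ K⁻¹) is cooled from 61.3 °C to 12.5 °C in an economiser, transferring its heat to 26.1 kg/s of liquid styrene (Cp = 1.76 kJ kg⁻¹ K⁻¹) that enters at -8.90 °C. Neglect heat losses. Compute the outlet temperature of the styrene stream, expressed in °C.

Heat released by hot stream: Q = 9.41 × 4.18 × (61.3 − 12.5) = 1919.5 kJ/s
Energy balance on cold side (adiabatic exchanger): Q = ṁ_c·Cp_c·(T_c,out − T_c,in)
T_c,out = -8.90 + 1919.5/(26.1 × 1.76) = 32.886 °C

T_c,out = 32.9 °C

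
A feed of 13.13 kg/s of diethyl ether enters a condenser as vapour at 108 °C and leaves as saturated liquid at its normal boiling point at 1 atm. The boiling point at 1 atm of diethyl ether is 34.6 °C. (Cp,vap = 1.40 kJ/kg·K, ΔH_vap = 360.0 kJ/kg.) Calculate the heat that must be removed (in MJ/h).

vapour 108→34.6 °C: -102.76 kJ/kg
condensation at 34.6 °C: -360 kJ/kg
Δh = -102.76 + -360 = -462.76 kJ/kg
Q = ṁ·Δh = 13.13 kg/s × -462.76 kJ/kg = -6076 kJ/s
|Q| = 6076 kW = 21874 MJ/h

Q_c = 21900 MJ/h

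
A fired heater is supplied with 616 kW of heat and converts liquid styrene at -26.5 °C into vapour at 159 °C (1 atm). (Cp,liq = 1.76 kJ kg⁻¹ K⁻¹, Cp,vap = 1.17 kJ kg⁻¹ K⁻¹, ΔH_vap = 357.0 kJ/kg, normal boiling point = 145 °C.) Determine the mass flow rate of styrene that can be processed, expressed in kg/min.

Δh = 1.76×(145−-26.5) + 357.0 + 1.17×(159−145) = 675.22 kJ/kg
Q = 616 kW = 616 kJ/s = 36960 kJ/min
ṁ = Q/Δh = 36960 / 675.22 = 54.738 kg/min

ṁ = 54.7 kg/min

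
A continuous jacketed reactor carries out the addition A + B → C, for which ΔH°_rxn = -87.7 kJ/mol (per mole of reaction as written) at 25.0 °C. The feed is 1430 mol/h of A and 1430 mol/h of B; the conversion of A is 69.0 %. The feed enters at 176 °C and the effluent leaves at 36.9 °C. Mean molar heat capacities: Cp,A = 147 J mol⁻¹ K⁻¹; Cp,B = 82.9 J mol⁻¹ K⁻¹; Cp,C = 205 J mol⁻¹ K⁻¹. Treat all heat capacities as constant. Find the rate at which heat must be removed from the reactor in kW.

Q_out = 36.8 kW

Extent of reaction ξ = 0.690 × 1430 = 986.7 mol/h
Reaction term: ξ·ΔH°_rxn = 986.7 × -87.7 = -86534 kJ/h
Sensible, feed 176→25 °C: -49642 kJ/h
Outlet flows (mol/h): A 443.3, B 443.3, C 986.7
Sensible, products 25→36.9 °C: 3619.8 kJ/h
Q = ΔH = -132560 kJ/h = -36.821 kW
Heat removed = 36.821 kW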